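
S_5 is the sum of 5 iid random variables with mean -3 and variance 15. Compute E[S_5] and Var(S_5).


E[S_n] = n*mu = 5*-3 = -15
Var(S_n) = n*sigma^2 = 5*15 = 75

E[S_5]=-15, Var(S_5)=75


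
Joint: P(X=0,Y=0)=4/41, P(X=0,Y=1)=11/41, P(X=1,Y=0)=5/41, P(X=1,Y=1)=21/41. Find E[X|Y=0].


P(Y=0) = 9/41
E[X|Y=0] = (0*4 + 1*5)/9 = 5/9

5/9


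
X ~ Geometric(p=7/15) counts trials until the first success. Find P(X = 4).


P(X=4) = (1-p)^3 * p = (8/15)^3 * 7/15
= 512/3375 * 7/15 = 3584/50625

3584/50625


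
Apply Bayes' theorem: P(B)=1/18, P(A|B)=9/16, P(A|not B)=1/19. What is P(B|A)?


P(A) = P(A|B)P(B) + P(A|B')P(B') = 9/16*1/18 + 1/19*17/18 = 443/5472
P(B|A) = P(A|B)P(B)/P(A) = (1/32)/(443/5472) = 171/443

171/443


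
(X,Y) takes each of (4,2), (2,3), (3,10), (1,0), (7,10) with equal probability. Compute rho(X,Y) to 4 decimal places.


Cov(X,Y) = 5.8000, Var(X) = 4.2400, Var(Y) = 17.6000
rho = Cov/(sqrt(VarX)*sqrt(VarY)) = 0.6714

0.6714


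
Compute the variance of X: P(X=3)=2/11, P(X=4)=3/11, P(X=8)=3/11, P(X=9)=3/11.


E[X] = 69/11, E[X^2] = 501/11
Var(X) = E[X^2] - (E[X])^2 = 501/11 - (69/11)^2 = 750/121

750/121


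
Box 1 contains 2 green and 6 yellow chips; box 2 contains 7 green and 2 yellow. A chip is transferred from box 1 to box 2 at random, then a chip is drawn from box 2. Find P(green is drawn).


P(transfer green) = 2/8 = 1/4; P(transfer yellow) = 3/4
If green transferred: Urn II has 8 green of 10, so P(green|green moved) = 4/5
If yellow transferred: Urn II has 7 green of 10, so P(green|yellow moved) = 7/10
By total probability: P(green) = 1/4*4/5 + 3/4*7/10 = 29/40

29/40


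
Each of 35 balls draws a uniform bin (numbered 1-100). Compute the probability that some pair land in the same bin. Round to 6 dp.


P(all different) = prod((100-i)/100 for i=0..34) = 0.001132
P(at least one match) = 1 - 0.001132 = 0.998868

0.998868


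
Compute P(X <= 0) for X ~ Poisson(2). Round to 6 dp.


P(X<=0) = e^(-2)*2^0/0!
≈ 0.1353352832
≈ 0.135335

0.135335


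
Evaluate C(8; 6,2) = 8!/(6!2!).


8! = 40320
Denominator: 6!=720 * 2!=2
Coefficient = 40320 / 1440 = 28

28


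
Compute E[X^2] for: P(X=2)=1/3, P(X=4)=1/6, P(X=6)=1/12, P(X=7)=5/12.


E[X^2] = sum(x^2 * P(x))
= 4*1/3 + 16*1/6 + 36*1/12 + 49*5/12
= 329/12

329/12


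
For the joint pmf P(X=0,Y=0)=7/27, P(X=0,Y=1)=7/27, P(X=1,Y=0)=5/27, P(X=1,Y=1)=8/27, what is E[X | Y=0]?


P(Y=0) = 12/27
E[X|Y=0] = (0*7 + 1*5)/12 = 5/12

5/12


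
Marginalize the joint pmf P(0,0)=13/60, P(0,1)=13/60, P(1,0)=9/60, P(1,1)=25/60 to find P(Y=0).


P(Y=0) = P(0,0)+P(1,0) = 13/60 + 9/60 = 22/60 = 11/30

11/30


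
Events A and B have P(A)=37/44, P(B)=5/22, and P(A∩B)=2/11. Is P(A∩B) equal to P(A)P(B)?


P(A)*P(B) = 37/44*5/22 = 185/968
P(A∩B) = 2/11 != 185/968, so not independent

No, A and B are not independent


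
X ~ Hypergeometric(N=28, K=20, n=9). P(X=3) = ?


P(X=3) = C(20,3)*C(8,6) / C(28,9)
= 1140*28 / 6906900
= 31920/6906900 = 76/16445

76/16445


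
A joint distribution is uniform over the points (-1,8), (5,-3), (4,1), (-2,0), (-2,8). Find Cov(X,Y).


E[X]=4/5, E[Y]=14/5, E[XY]=-7
Cov(X,Y) = E[XY] - E[X]E[Y] = -7 - 4/5*14/5 = -231/25

-231/25


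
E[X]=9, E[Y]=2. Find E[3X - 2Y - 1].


E[3X - 2Y - 1] = 3*E[X] - 2*E[Y] - 1
= (3)*(9) + (-2)*(2) + (-1)
= 27 - 4 - 1 = 22

22


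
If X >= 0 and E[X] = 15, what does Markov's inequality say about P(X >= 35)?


Markov: P(X >= a) <= E[X]/a
P(X >= 35) <= 15/35 = 3/7

3/7


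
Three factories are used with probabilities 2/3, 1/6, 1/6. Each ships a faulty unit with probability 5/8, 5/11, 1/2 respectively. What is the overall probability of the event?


P(A) = P(A|B1)P(B1) + P(A|B2)P(B2) + P(A|B3)P(B3)
= 5/8*2/3 + 5/11*1/6 + 1/2*1/6
= 5/12 + 5/66 + 1/12 = 19/33

19/33


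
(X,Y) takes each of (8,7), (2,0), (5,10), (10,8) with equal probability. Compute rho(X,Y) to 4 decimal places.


Cov(X,Y) = 7.4375, Var(X) = 9.1875, Var(Y) = 14.1875
rho = Cov/(sqrt(VarX)*sqrt(VarY)) = 0.6514

0.6514


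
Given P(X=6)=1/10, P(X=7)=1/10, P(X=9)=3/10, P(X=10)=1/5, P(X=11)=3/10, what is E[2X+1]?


E[2X+1] = sum(g(x)*P(x))
= 13*1/10 + 15*1/10 + 19*3/10 + 21*1/5 + 23*3/10
= 98/5

98/5


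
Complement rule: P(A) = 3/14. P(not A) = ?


P(A') = 1 - P(A) = 1 - 3/14 = 11/14

11/14


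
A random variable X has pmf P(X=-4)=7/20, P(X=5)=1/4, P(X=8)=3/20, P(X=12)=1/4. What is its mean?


E[X] = sum(x * P(x))
= -4*7/20 + 5*1/4 + 8*3/20 + 12*1/4
= 81/20

81/20


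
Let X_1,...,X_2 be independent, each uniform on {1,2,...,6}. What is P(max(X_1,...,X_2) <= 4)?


P(max <= 4) = P(all X_i <= 4) = (P(X_1 <= 4))^2
= (4/6)^2 = (2/3)^2 = 4/9

4/9


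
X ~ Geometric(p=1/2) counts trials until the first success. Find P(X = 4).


P(X=4) = (1-p)^3 * p = (1/2)^3 * 1/2
= 1/8 * 1/2 = 1/16

1/16


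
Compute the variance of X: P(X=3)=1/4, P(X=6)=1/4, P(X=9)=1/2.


E[X] = 27/4, E[X^2] = 207/4
Var(X) = E[X^2] - (E[X])^2 = 207/4 - (27/4)^2 = 99/16

99/16


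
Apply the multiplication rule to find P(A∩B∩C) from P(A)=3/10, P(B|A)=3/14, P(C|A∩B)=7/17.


P(A∩B∩C) = P(A) * P(B|A) * P(C|A∩B)
= 3/10 * 3/14 * 7/17
= 9/140 * 7/17 = 9/340

9/340


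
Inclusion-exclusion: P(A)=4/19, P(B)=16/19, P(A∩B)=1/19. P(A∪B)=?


P(A∪B) = P(A) + P(B) - P(A∩B)
= 4/19 + 16/19 - 1/19 = 1

1


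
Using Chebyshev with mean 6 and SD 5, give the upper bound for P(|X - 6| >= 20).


k = 20/5 = 4
Chebyshev: P(|X-mu| >= k*sigma) <= 1/k^2 = 1/4^2 = 1/16

1/16


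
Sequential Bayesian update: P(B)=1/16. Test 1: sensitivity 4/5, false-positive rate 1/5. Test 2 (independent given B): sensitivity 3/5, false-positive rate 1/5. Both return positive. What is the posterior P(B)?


After test 1: P(+) = 4/5*1/16 + 1/5*15/16 = 19/80
P(B|+) = (1/20)/(19/80) = 4/19
After test 2 (use post1 as new prior): P(+) = 3/5*4/19 + 1/5*15/19 = 27/95
P(B|+,+) = (12/95)/(27/95) = 4/9

4/9


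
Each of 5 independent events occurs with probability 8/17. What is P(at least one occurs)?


P(at least one) = 1 - P(none)
P(none) = (1 - 8/17)^5 = (9/17)^5 = 59049/1419857
P(at least one) = 1 - 59049/1419857 = 1360808/1419857

1360808/1419857


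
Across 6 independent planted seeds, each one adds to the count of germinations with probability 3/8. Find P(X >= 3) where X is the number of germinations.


P(X>=3) = P(X=3) + P(X=4) + P(X=5) + P(X=6)
= 16875/65536 + 30375/262144 + 3645/131072 + 729/262144
= 52947/131072

52947/131072


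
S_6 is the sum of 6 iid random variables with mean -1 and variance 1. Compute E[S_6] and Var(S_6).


E[S_n] = n*mu = 6*-1 = -6
Var(S_n) = n*sigma^2 = 6*1 = 6

E[S_6]=-6, Var(S_6)=6


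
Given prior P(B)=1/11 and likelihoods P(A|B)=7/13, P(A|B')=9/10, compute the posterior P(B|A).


P(A) = P(A|B)P(B) + P(A|B')P(B') = 7/13*1/11 + 9/10*10/11 = 124/143
P(B|A) = P(A|B)P(B)/P(A) = (7/143)/(124/143) = 7/124

7/124


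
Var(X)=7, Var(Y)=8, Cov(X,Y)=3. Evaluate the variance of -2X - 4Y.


Var(-2X - 4Y) = (-2)^2*Var(X) + (-4)^2*Var(Y) + 2*(-2)*(-4)*Cov(X,Y)
= 4*7 + 16*8 + 16*3
= 28 + 128 + 48 = 204

204


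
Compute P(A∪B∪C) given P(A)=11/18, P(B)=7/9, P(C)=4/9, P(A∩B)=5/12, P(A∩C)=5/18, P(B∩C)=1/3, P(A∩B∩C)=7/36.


P(A∪B∪C) = P(A)+P(B)+P(C) - P(AB)-P(AC)-P(BC) + P(ABC)
= 11/18+7/9+4/9 - 5/12-5/18-1/3 + 7/36
= 1

1


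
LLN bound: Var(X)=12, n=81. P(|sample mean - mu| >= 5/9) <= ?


Var(Xbar) = Var(X)/n = 12/81
Chebyshev: P(|Xbar-mu| >= 5/9) <= Var(Xbar)/(5/9)^2 = (4/27)/(25/81) = 12/25

12/25


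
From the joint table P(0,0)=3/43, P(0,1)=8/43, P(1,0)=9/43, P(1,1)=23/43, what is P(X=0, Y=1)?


Read from table: P(X=0, Y=1) = 8/43

8/43


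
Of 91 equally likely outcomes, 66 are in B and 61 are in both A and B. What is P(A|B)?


P(A|B) = P(A∩B)/P(B) = (61/91)/(66/91) = 61/66

61/66


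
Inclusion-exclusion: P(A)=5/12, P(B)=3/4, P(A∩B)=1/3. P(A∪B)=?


P(A∪B) = P(A) + P(B) - P(A∩B)
= 5/12 + 3/4 - 1/3 = 5/6

5/6


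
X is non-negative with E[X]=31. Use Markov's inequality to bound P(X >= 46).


Markov: P(X >= a) <= E[X]/a
P(X >= 46) <= 31/46

31/46


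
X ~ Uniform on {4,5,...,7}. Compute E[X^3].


E[X^3] = (1/4) * sum(x^3 for x=4..7)
= 748/4 = 187

187


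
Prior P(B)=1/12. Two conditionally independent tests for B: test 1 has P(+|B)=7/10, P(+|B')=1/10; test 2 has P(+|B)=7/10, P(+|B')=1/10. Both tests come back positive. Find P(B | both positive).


After test 1: P(+) = 7/10*1/12 + 1/10*11/12 = 3/20
P(B|+) = (7/120)/(3/20) = 7/18
After test 2 (use post1 as new prior): P(+) = 7/10*7/18 + 1/10*11/18 = 1/3
P(B|+,+) = (49/180)/(1/3) = 49/60

49/60


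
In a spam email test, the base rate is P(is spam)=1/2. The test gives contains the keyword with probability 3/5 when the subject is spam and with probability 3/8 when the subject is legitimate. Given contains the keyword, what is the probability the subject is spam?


P(A) = P(A|B)P(B) + P(A|B')P(B') = 3/5*1/2 + 3/8*1/2 = 39/80
P(B|A) = P(A|B)P(B)/P(A) = (3/10)/(39/80) = 8/13

8/13


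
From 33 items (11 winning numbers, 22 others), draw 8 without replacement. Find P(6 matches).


P(X=6) = C(11,6)*C(22,2) / C(33,8)
= 462*231 / 13884156
= 106722/13884156 = 539/70122

539/70122


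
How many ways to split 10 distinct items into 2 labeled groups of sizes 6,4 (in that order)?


10! = 3628800
Denominator: 6!=720 * 4!=24
Coefficient = 3628800 / 17280 = 210

210


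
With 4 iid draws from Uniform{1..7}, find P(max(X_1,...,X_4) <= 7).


P(max <= 7) = P(all X_i <= 7) = (P(X_1 <= 7))^4
= (7/7)^4 = 1^4 = 1

1


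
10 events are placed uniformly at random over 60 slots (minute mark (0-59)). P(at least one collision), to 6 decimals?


P(all different) = prod((60-i)/60 for i=0..9) = 0.452468
P(at least one match) = 1 - 0.452468 = 0.547532

0.547532


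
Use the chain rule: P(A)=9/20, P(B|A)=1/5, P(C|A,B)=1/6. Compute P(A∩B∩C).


P(A∩B∩C) = P(A) * P(B|A) * P(C|A∩B)
= 9/20 * 1/5 * 1/6
= 9/100 * 1/6 = 3/200

3/200


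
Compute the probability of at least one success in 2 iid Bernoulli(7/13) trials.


P(at least one) = 1 - P(none)
P(none) = (1 - 7/13)^2 = (6/13)^2 = 36/169
P(at least one) = 1 - 36/169 = 133/169

133/169


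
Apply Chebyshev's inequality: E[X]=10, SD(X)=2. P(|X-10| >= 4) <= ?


k = 4/2 = 2
Chebyshev: P(|X-mu| >= k*sigma) <= 1/k^2 = 1/2^2 = 1/4

1/4


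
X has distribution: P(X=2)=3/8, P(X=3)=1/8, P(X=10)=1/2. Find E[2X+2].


E[2X+2] = sum(g(x)*P(x))
= 6*3/8 + 8*1/8 + 22*1/2
= 57/4

57/4


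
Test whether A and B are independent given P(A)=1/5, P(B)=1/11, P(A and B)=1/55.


P(A)*P(B) = 1/5*1/11 = 1/55
P(A∩B) = 1/55, which equals P(A)P(B), so independent

Yes, A and B are independent


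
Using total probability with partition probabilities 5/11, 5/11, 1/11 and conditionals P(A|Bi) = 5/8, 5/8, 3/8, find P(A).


P(A) = P(A|B1)P(B1) + P(A|B2)P(B2) + P(A|B3)P(B3)
= 5/8*5/11 + 5/8*5/11 + 3/8*1/11
= 25/88 + 25/88 + 3/88 = 53/88

53/88


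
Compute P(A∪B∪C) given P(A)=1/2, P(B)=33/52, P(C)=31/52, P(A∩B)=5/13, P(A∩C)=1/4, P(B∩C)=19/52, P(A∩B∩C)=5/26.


P(A∪B∪C) = P(A)+P(B)+P(C) - P(AB)-P(AC)-P(BC) + P(ABC)
= 1/2+33/52+31/52 - 5/13-1/4-19/52 + 5/26
= 12/13

12/13


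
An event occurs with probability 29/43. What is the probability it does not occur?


P(A') = 1 - P(A) = 1 - 29/43 = 14/43

14/43


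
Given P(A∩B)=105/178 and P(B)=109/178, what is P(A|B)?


P(A|B) = P(A∩B)/P(B) = (105/178)/(109/178) = 105/109

105/109


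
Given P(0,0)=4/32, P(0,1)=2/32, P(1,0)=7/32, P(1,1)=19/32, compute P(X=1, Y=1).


Read from table: P(X=1, Y=1) = 19/32

19/32


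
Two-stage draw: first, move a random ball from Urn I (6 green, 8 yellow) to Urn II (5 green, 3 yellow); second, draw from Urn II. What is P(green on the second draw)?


P(transfer green) = 6/14 = 3/7; P(transfer yellow) = 4/7
If green transferred: Urn II has 6 green of 9, so P(green|green moved) = 2/3
If yellow transferred: Urn II has 5 green of 9, so P(green|yellow moved) = 5/9
By total probability: P(green) = 3/7*2/3 + 4/7*5/9 = 38/63

38/63


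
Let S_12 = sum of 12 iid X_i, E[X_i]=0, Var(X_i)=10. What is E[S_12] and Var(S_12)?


E[S_n] = n*mu = 12*0 = 0
Var(S_n) = n*sigma^2 = 12*10 = 120

E[S_12]=0, Var(S_12)=120


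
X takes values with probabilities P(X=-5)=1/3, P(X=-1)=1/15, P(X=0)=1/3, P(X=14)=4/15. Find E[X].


E[X] = sum(x * P(x))
= -5*1/3 - 1*1/15 + 0*1/3 + 14*4/15
= 2

2


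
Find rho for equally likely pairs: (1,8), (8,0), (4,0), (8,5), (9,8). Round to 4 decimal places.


Cov(X,Y) = -1.2000, Var(X) = 9.2000, Var(Y) = 12.9600
rho = Cov/(sqrt(VarX)*sqrt(VarY)) = -0.1099

-0.1099


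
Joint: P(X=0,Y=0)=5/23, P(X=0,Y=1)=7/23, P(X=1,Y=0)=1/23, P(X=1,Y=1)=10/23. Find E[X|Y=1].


P(Y=1) = 17/23
E[X|Y=1] = (0*7 + 1*10)/17 = 10/17

10/17


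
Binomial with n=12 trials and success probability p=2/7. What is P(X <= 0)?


P(X<=0) = P(X=0)
= 244140625/13841287201
= 244140625/13841287201

244140625/13841287201


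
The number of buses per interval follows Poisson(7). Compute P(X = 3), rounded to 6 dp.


P(X=3) = e^(-7) * 7^3 / 3!
≈ 0.0009118819656 * 343 / 6
≈ 0.052129

0.052129


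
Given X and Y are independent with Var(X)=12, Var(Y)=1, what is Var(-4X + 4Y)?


Independence => Cov(X,Y)=0
Var(-4X + 4Y) = (-4)^2*Var(X) + 4^2*Var(Y)
= 16*12 + 16*1 = 208

208


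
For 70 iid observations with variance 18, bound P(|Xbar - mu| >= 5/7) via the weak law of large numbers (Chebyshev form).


Var(Xbar) = Var(X)/n = 18/70
Chebyshev: P(|Xbar-mu| >= 5/7) <= Var(Xbar)/(5/7)^2 = (9/35)/(25/49) = 63/125

63/125


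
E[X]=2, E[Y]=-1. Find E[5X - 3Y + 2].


E[5X - 3Y + 2] = 5*E[X] - 3*E[Y] + 2
= (5)*(2) + (-3)*(-1) + (2)
= 10 + 3 + 2 = 15

15


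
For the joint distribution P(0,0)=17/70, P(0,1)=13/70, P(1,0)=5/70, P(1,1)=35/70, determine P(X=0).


P(X=0) = P(0,0)+P(0,1) = 17/70 + 13/70 = 30/70 = 3/7

3/7


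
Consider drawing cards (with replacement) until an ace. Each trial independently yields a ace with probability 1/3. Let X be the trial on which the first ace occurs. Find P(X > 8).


P(X > 8) = P(first 8 trials all fail) = (1-p)^8 = (2/3)^8 = 256/6561

256/6561


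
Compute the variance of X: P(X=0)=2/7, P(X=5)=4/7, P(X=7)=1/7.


E[X] = 27/7, E[X^2] = 149/7
Var(X) = E[X^2] - (E[X])^2 = 149/7 - (27/7)^2 = 314/49

314/49


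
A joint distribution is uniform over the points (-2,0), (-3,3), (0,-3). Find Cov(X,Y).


E[X]=-5/3, E[Y]=0, E[XY]=-3
Cov(X,Y) = E[XY] - E[X]E[Y] = -3 + 5/3*0 = -3

-3


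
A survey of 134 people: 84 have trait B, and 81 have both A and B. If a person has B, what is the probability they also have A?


P(A|B) = P(A∩B)/P(B) = (81/134)/(84/134) = 81/84 = 27/28

27/28


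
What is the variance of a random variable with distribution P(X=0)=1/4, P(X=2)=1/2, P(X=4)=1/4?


E[X] = 2, E[X^2] = 6
Var(X) = E[X^2] - (E[X])^2 = 6 - (2)^2 = 2

2


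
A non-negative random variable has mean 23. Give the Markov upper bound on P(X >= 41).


Markov: P(X >= a) <= E[X]/a
P(X >= 41) <= 23/41

23/41


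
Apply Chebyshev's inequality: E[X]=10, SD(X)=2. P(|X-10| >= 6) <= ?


k = 6/2 = 3
Chebyshev: P(|X-mu| >= k*sigma) <= 1/k^2 = 1/3^2 = 1/9

1/9


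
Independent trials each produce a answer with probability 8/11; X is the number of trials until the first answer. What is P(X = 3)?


P(X=3) = (1-p)^2 * p = (3/11)^2 * 8/11
= 9/121 * 8/11 = 72/1331

72/1331


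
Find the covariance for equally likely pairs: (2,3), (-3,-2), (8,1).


E[X]=7/3, E[Y]=2/3, E[XY]=20/3
Cov(X,Y) = E[XY] - E[X]E[Y] = 20/3 - 7/3*2/3 = 46/9

46/9


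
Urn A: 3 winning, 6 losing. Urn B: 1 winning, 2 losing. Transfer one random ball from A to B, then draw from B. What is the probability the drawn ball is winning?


P(transfer winning) = 3/9 = 1/3; P(transfer losing) = 2/3
If winning transferred: Urn II has 2 winning of 4, so P(winning|winning moved) = 1/2
If losing transferred: Urn II has 1 winning of 4, so P(winning|losing moved) = 1/4
By total probability: P(winning) = 1/3*1/2 + 2/3*1/4 = 1/3

1/3


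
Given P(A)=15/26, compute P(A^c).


P(A') = 1 - P(A) = 1 - 15/26 = 11/26

11/26


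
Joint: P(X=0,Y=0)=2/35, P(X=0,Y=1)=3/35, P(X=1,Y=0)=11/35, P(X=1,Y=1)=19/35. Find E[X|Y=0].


P(Y=0) = 13/35
E[X|Y=0] = (0*2 + 1*11)/13 = 11/13

11/13


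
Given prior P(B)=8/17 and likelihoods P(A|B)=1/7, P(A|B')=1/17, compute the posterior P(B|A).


P(A) = P(A|B)P(B) + P(A|B')P(B') = 1/7*8/17 + 1/17*9/17 = 199/2023
P(B|A) = P(A|B)P(B)/P(A) = (8/119)/(199/2023) = 136/199

136/199


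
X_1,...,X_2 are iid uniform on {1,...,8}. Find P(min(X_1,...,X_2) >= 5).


P(min >= 5) = P(all X_i >= 5) = (P(X_1 >= 5))^2
= (4/8)^2 = (1/2)^2 = 1/4

1/4


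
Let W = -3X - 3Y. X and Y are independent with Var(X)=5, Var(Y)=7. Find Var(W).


Independence => Cov(X,Y)=0
Var(-3X - 3Y) = (-3)^2*Var(X) + (-3)^2*Var(Y)
= 9*5 + 9*7 = 108

108


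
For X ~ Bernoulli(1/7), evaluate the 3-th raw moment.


For Bernoulli: X in {0,1}
E[X^3] = 0^3*(1-1/7) + 1^3*1/7 = 1/7

1/7


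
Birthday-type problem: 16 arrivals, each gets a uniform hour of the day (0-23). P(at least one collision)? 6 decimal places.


P(all different) = prod((24-i)/24 for i=0..15) = 0.001270
P(at least one match) = 1 - 0.001270 = 0.998730

0.998730


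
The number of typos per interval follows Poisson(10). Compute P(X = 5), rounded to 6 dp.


P(X=5) = e^(-10) * 10^5 / 5!
≈ 0.00004539992976 * 100000 / 120
≈ 0.037833

0.037833


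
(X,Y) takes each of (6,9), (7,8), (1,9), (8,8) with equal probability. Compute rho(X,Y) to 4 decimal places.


Cov(X,Y) = -1.0000, Var(X) = 7.2500, Var(Y) = 0.2500
rho = Cov/(sqrt(VarX)*sqrt(VarY)) = -0.7428

-0.7428


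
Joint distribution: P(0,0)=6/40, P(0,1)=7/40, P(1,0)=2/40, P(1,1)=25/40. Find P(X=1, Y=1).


Read from table: P(X=1, Y=1) = 25/40 = 5/8

5/8


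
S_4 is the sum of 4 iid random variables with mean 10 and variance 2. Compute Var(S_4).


By independence, Var(S_n) = n*Var(X_1) = 4*2 = 8

8


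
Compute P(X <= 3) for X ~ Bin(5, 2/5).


P(X<=3) = P(X=0) + P(X=1) + P(X=2) + P(X=3)
= 243/3125 + 162/625 + 216/625 + 144/625
= 2853/3125

2853/3125


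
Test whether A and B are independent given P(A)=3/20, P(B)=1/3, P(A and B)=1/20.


P(A)*P(B) = 3/20*1/3 = 1/20
P(A∩B) = 1/20, which equals P(A)P(B), so independent

Yes, A and B are independent


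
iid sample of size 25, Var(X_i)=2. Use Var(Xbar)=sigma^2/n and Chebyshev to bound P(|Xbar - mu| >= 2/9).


Var(Xbar) = Var(X)/n = 2/25
Chebyshev: P(|Xbar-mu| >= 2/9) <= Var(Xbar)/(2/9)^2 = (2/25)/(4/81) = 81/50
Bound exceeds 1, so trivial bound: 1

1


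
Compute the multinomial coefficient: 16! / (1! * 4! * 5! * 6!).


16! = 20922789888000
Denominator: 1!=1 * 4!=24 * 5!=120 * 6!=720
Coefficient = 20922789888000 / 2073600 = 10090080

10090080


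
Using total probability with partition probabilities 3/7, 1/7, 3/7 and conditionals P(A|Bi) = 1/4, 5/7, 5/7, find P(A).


P(A) = P(A|B1)P(B1) + P(A|B2)P(B2) + P(A|B3)P(B3)
= 1/4*3/7 + 5/7*1/7 + 5/7*3/7
= 3/28 + 5/49 + 15/49 = 101/196

101/196


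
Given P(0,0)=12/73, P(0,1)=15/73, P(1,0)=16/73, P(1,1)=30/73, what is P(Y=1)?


P(Y=1) = P(0,1)+P(1,1) = 15/73 + 30/73 = 45/73

45/73


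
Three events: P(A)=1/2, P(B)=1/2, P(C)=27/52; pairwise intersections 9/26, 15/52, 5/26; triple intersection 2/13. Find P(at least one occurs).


P(A∪B∪C) = P(A)+P(B)+P(C) - P(AB)-P(AC)-P(BC) + P(ABC)
= 1/2+1/2+27/52 - 9/26-15/52-5/26 + 2/13
= 11/13

11/13


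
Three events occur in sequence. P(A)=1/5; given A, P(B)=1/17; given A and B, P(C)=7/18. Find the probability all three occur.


P(A∩B∩C) = P(A) * P(B|A) * P(C|A∩B)
= 1/5 * 1/17 * 7/18
= 1/85 * 7/18 = 7/1530

7/1530


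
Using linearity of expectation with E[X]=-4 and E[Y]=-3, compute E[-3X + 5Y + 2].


E[-3X + 5Y + 2] = -3*E[X] + 5*E[Y] + 2
= (-3)*(-4) + (5)*(-3) + (2)
= 12 - 15 + 2 = -1

-1


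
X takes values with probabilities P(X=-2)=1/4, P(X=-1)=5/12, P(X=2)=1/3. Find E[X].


E[X] = sum(x * P(x))
= -2*1/4 - 1*5/12 + 2*1/3
= -1/4

-1/4


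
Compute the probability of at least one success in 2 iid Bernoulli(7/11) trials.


P(at least one) = 1 - P(none)
P(none) = (1 - 7/11)^2 = (4/11)^2 = 16/121
P(at least one) = 1 - 16/121 = 105/121

105/121


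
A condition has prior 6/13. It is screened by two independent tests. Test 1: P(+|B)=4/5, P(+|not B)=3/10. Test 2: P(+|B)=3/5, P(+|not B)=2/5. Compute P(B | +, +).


After test 1: P(+) = 4/5*6/13 + 3/10*7/13 = 69/130
P(B|+) = (24/65)/(69/130) = 16/23
After test 2 (use post1 as new prior): P(+) = 3/5*16/23 + 2/5*7/23 = 62/115
P(B|+,+) = (48/115)/(62/115) = 24/31

24/31


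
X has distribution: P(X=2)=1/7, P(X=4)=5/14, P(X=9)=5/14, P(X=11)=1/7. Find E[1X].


E[1X] = sum(g(x)*P(x))
= 2*1/7 + 4*5/14 + 9*5/14 + 11*1/7
= 13/2

13/2


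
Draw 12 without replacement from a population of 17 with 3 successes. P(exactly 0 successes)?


P(X=0) = C(3,0)*C(14,12) / C(17,12)
= 1*91 / 6188
= 91/6188 = 1/68

1/68


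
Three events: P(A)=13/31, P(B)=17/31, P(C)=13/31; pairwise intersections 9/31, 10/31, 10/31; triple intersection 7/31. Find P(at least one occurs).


P(A∪B∪C) = P(A)+P(B)+P(C) - P(AB)-P(AC)-P(BC) + P(ABC)
= 13/31+17/31+13/31 - 9/31-10/31-10/31 + 7/31
= 21/31

21/31


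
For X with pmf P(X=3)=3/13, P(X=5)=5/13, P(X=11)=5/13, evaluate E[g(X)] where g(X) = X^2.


E[X^2] = sum(g(x)*P(x))
= 9*3/13 + 25*5/13 + 121*5/13
= 757/13

757/13


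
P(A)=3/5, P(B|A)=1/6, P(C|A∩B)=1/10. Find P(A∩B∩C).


P(A∩B∩C) = P(A) * P(B|A) * P(C|A∩B)
= 3/5 * 1/6 * 1/10
= 1/10 * 1/10 = 1/100

1/100


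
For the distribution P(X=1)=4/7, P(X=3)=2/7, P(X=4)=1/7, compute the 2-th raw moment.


E[X^2] = sum(x^2 * P(x))
= 1*4/7 + 9*2/7 + 16*1/7
= 38/7

38/7


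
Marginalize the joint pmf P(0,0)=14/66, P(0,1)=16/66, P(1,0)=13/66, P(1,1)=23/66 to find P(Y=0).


P(Y=0) = P(0,0)+P(1,0) = 14/66 + 13/66 = 27/66 = 9/22

9/22


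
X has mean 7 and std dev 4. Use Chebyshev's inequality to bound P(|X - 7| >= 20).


k = 20/4 = 5
Chebyshev: P(|X-mu| >= k*sigma) <= 1/k^2 = 1/5^2 = 1/25

1/25


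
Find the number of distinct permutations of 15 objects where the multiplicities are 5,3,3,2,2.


15! = 1307674368000
Denominator: 5!=120 * 3!=6 * 3!=6 * 2!=2 * 2!=2
Coefficient = 1307674368000 / 17280 = 75675600

75675600


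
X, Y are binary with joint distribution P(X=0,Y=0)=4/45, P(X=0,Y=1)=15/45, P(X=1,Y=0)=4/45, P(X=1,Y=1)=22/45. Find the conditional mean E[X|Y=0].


P(Y=0) = 8/45
E[X|Y=0] = (0*4 + 1*4)/8 = 4/8 = 1/2

1/2


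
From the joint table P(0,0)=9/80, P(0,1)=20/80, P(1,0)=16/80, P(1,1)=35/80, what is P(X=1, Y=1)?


Read from table: P(X=1, Y=1) = 35/80 = 7/16

7/16


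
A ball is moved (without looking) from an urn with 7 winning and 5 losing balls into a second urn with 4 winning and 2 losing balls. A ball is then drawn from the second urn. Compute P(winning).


P(transfer winning) = 7/12; P(transfer losing) = 5/12
If winning transferred: Urn II has 5 winning of 7, so P(winning|winning moved) = 5/7
If losing transferred: Urn II has 4 winning of 7, so P(winning|losing moved) = 4/7
By total probability: P(winning) = 7/12*5/7 + 5/12*4/7 = 55/84

55/84


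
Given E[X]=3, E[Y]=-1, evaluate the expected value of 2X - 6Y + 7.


E[2X - 6Y + 7] = 2*E[X] - 6*E[Y] + 7
= (2)*(3) + (-6)*(-1) + (7)
= 6 + 6 + 7 = 19

19


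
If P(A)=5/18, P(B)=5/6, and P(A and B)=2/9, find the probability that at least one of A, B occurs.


P(A∪B) = P(A) + P(B) - P(A∩B)
= 5/18 + 5/6 - 2/9 = 8/9

8/9


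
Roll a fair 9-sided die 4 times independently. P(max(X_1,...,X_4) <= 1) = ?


P(max <= 1) = P(all X_i <= 1) = (P(X_1 <= 1))^4
= (1/9)^4 = 1/6561

1/6561


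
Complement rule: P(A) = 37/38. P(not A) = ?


P(A') = 1 - P(A) = 1 - 37/38 = 1/38

1/38


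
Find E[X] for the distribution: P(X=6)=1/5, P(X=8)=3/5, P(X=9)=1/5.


E[X] = sum(x * P(x))
= 6*1/5 + 8*3/5 + 9*1/5
= 39/5

39/5


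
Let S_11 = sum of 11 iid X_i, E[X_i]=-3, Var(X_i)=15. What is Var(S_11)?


By independence, Var(S_n) = n*Var(X_1) = 11*15 = 165

165


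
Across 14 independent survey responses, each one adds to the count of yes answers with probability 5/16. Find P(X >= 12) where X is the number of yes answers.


P(X>=12) = P(X=12) + P(X=13) + P(X=14)
= 2688232421875/72057594037927936 + 93994140625/36028797018963968 + 6103515625/72057594037927936
= 1441162109375/36028797018963968

1441162109375/36028797018963968


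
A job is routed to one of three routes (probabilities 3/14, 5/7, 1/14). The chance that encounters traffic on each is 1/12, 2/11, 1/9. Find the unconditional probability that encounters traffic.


P(A) = P(A|B1)P(B1) + P(A|B2)P(B2) + P(A|B3)P(B3)
= 1/12*3/14 + 2/11*5/7 + 1/9*1/14
= 1/56 + 10/77 + 1/126 = 863/5544

863/5544


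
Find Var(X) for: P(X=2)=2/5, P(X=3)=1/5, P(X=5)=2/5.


E[X] = 17/5, E[X^2] = 67/5
Var(X) = E[X^2] - (E[X])^2 = 67/5 - (17/5)^2 = 46/25

46/25


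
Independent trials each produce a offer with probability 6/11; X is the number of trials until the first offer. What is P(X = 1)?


P(X=1) = (1-p)^0 * p = (5/11)^0 * 6/11
= 1 * 6/11 = 6/11

6/11


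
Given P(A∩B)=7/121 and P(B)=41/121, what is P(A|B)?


P(A|B) = P(A∩B)/P(B) = (7/121)/(41/121) = 7/41

7/41


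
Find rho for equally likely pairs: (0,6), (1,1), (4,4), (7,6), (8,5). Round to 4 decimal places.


Cov(X,Y) = 2.2000, Var(X) = 10.0000, Var(Y) = 3.4400
rho = Cov/(sqrt(VarX)*sqrt(VarY)) = 0.3751

0.3751


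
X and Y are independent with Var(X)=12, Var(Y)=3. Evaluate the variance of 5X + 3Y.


Independence => Cov(X,Y)=0
Var(5X + 3Y) = 5^2*Var(X) + 3^2*Var(Y)
= 25*12 + 9*3 = 327

327


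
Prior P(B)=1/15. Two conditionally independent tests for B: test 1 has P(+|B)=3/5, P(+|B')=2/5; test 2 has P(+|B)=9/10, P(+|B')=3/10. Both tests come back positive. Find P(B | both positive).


After test 1: P(+) = 3/5*1/15 + 2/5*14/15 = 31/75
P(B|+) = (1/25)/(31/75) = 3/31
After test 2 (use post1 as new prior): P(+) = 9/10*3/31 + 3/10*28/31 = 111/310
P(B|+,+) = (27/310)/(111/310) = 9/37

9/37


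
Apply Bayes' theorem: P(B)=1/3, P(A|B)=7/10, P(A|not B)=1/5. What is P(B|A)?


P(A) = P(A|B)P(B) + P(A|B')P(B') = 7/10*1/3 + 1/5*2/3 = 11/30
P(B|A) = P(A|B)P(B)/P(A) = (7/30)/(11/30) = 7/11

7/11


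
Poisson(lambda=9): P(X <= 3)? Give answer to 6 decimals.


P(X<=3) = e^(-9)*9^0/0! + e^(-9)*9^1/1! + e^(-9)*9^2/2! + e^(-9)*9^3/3!
≈ 0.0001234098 + 0.0011106882 + 0.0049980971 + 0.0149942912
= 0.0212264863
≈ 0.021226

0.021226


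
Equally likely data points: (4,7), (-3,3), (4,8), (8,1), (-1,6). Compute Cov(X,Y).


E[X]=12/5, E[Y]=5, E[XY]=53/5
Cov(X,Y) = E[XY] - E[X]E[Y] = 53/5 - 12/5*5 = -7/5

-7/5


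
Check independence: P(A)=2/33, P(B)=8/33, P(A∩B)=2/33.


P(A)*P(B) = 2/33*8/33 = 16/1089
P(A∩B) = 2/33 != 16/1089, so not independent

No, A and B are not independent


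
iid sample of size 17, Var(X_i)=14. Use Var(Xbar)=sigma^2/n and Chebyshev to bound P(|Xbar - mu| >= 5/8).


Var(Xbar) = Var(X)/n = 14/17
Chebyshev: P(|Xbar-mu| >= 5/8) <= Var(Xbar)/(5/8)^2 = (14/17)/(25/64) = 896/425
Bound exceeds 1, so trivial bound: 1

1


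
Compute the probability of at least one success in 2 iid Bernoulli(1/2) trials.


P(at least one) = 1 - P(none)
P(none) = (1 - 1/2)^2 = (1/2)^2 = 1/4
P(at least one) = 1 - 1/4 = 3/4

3/4


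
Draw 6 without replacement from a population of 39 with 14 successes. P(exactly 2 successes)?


P(X=2) = C(14,2)*C(25,4) / C(39,6)
= 91*12650 / 3262623
= 1151150/3262623 = 12650/35853

12650/35853


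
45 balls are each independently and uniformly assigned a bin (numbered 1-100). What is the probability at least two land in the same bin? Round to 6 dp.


P(all different) = prod((100-i)/100 for i=0..44) = 0.000007
P(at least one match) = 1 - 0.000007 = 0.999993

0.999993


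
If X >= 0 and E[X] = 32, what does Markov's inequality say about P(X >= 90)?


Markov: P(X >= a) <= E[X]/a
P(X >= 90) <= 32/90 = 16/45

16/45


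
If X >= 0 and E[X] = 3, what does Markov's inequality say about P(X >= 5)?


Markov: P(X >= a) <= E[X]/a
P(X >= 5) <= 3/5

3/5


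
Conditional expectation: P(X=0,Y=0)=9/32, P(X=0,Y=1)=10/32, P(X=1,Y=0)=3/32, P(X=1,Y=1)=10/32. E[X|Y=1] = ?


P(Y=1) = 20/32
E[X|Y=1] = (0*10 + 1*10)/20 = 10/20 = 1/2

1/2


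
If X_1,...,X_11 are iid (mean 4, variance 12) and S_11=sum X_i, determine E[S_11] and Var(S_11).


E[S_n] = n*mu = 11*4 = 44
Var(S_n) = n*sigma^2 = 11*12 = 132

E[S_11]=44, Var(S_11)=132


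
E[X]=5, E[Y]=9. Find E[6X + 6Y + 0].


E[6X + 6Y + 0] = 6*E[X] + 6*E[Y] + 0
= (6)*(5) + (6)*(9) + (0)
= 30 + 54 + 0 = 84

84


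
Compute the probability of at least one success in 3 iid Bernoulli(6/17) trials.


P(at least one) = 1 - P(none)
P(none) = (1 - 6/17)^3 = (11/17)^3 = 1331/4913
P(at least one) = 1 - 1331/4913 = 3582/4913

3582/4913


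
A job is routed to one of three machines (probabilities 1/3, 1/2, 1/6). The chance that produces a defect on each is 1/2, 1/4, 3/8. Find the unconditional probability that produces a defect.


P(A) = P(A|B1)P(B1) + P(A|B2)P(B2) + P(A|B3)P(B3)
= 1/2*1/3 + 1/4*1/2 + 3/8*1/6
= 1/6 + 1/8 + 1/16 = 17/48

17/48


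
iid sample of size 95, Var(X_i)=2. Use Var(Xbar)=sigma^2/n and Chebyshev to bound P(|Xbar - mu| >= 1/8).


Var(Xbar) = Var(X)/n = 2/95
Chebyshev: P(|Xbar-mu| >= 1/8) <= Var(Xbar)/(1/8)^2 = (2/95)/(1/64) = 128/95
Bound exceeds 1, so trivial bound: 1

1


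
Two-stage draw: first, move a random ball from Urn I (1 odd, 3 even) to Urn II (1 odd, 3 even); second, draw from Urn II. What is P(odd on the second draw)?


P(transfer odd) = 1/4; P(transfer even) = 3/4
If odd transferred: Urn II has 2 odd of 5, so P(odd|odd moved) = 2/5
If even transferred: Urn II has 1 odd of 5, so P(odd|even moved) = 1/5
By total probability: P(odd) = 1/4*2/5 + 3/4*1/5 = 1/4

1/4


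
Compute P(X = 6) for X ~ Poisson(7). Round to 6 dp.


P(X=6) = e^(-7) * 7^6 / 6!
≈ 0.0009118819656 * 117649 / 720
≈ 0.149003

0.149003


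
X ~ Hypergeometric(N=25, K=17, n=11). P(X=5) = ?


P(X=5) = C(17,5)*C(8,6) / C(25,11)
= 6188*28 / 4457400
= 173264/4457400 = 1274/32775

1274/32775


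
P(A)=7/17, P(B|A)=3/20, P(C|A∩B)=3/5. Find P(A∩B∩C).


P(A∩B∩C) = P(A) * P(B|A) * P(C|A∩B)
= 7/17 * 3/20 * 3/5
= 21/340 * 3/5 = 63/1700

63/1700


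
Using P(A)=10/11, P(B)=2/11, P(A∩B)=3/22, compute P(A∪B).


P(A∪B) = P(A) + P(B) - P(A∩B)
= 10/11 + 2/11 - 3/22 = 21/22

21/22


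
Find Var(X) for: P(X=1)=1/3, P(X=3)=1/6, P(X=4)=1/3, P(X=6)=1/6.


E[X] = 19/6, E[X^2] = 79/6
Var(X) = E[X^2] - (E[X])^2 = 79/6 - (19/6)^2 = 113/36

113/36


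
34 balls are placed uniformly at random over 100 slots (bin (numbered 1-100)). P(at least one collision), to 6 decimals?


P(all different) = prod((100-i)/100 for i=0..33) = 0.001714
P(at least one match) = 1 - 0.001714 = 0.998286

0.998286


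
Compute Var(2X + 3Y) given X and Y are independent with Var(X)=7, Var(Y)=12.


Independence => Cov(X,Y)=0
Var(2X + 3Y) = 2^2*Var(X) + 3^2*Var(Y)
= 4*7 + 9*12 = 136

136


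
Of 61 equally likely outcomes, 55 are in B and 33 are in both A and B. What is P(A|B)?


P(A|B) = P(A∩B)/P(B) = (33/61)/(55/61) = 33/55 = 3/5

3/5


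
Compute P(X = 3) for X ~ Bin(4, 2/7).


P(X=3) = C(4,3) * p^3 * (1-p)^1
= 4 * 8/343 * 5/7
= 160/2401

160/2401


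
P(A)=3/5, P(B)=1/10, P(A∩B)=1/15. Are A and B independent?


P(A)*P(B) = 3/5*1/10 = 3/50
P(A∩B) = 1/15 != 3/50, so not independent

No, A and B are not independent


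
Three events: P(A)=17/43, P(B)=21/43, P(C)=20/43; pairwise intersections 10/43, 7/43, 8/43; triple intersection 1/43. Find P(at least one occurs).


P(A∪B∪C) = P(A)+P(B)+P(C) - P(AB)-P(AC)-P(BC) + P(ABC)
= 17/43+21/43+20/43 - 10/43-7/43-8/43 + 1/43
= 34/43

34/43


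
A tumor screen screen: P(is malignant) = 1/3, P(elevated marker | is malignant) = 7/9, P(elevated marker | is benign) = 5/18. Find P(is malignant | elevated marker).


P(A) = P(A|B)P(B) + P(A|B')P(B') = 7/9*1/3 + 5/18*2/3 = 4/9
P(B|A) = P(A|B)P(B)/P(A) = (7/27)/(4/9) = 7/12

7/12


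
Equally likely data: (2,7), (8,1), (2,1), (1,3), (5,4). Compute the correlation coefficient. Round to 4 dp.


Cov(X,Y) = -2.1200, Var(X) = 6.6400, Var(Y) = 4.9600
rho = Cov/(sqrt(VarX)*sqrt(VarY)) = -0.3694

-0.3694


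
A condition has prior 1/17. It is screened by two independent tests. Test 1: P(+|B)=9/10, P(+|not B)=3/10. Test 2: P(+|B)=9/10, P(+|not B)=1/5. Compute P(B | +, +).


After test 1: P(+) = 9/10*1/17 + 3/10*16/17 = 57/170
P(B|+) = (9/170)/(57/170) = 3/19
After test 2 (use post1 as new prior): P(+) = 9/10*3/19 + 1/5*16/19 = 59/190
P(B|+,+) = (27/190)/(59/190) = 27/59

27/59


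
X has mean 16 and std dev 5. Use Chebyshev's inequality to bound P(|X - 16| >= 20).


k = 20/5 = 4
Chebyshev: P(|X-mu| >= k*sigma) <= 1/k^2 = 1/4^2 = 1/16

1/16


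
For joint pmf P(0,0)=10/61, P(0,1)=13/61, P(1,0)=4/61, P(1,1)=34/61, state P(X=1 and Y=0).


Read from table: P(X=1, Y=0) = 4/61

4/61


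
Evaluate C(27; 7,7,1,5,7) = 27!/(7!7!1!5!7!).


27! = 10888869450418352160768000000
Denominator: 7!=5040 * 7!=5040 * 1!=1 * 5!=120 * 7!=5040
Coefficient = 10888869450418352160768000000 / 15362887680000 = 708777521337600

708777521337600


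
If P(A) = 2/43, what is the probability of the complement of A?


P(A') = 1 - P(A) = 1 - 2/43 = 41/43

41/43


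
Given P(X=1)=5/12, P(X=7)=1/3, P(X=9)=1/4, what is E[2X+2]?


E[2X+2] = sum(g(x)*P(x))
= 4*5/12 + 16*1/3 + 20*1/4
= 12

12


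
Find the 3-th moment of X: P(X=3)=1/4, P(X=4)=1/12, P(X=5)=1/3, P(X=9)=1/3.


E[X^3] = sum(x^3 * P(x))
= 27*1/4 + 64*1/12 + 125*1/3 + 729*1/3
= 1187/4

1187/4


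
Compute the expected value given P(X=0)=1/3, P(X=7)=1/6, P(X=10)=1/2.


E[X] = sum(x * P(x))
= 0*1/3 + 7*1/6 + 10*1/2
= 37/6

37/6


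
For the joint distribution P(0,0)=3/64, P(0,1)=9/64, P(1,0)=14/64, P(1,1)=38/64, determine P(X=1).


P(X=1) = P(1,0)+P(1,1) = 14/64 + 38/64 = 52/64 = 13/16

13/16


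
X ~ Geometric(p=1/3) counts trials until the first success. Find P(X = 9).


P(X=9) = (1-p)^8 * p = (2/3)^8 * 1/3
= 256/6561 * 1/3 = 256/19683

256/19683


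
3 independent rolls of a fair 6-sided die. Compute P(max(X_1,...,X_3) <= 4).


P(max <= 4) = P(all X_i <= 4) = (P(X_1 <= 4))^3
= (4/6)^3 = (2/3)^3 = 8/27

8/27


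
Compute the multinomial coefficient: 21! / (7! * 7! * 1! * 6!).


21! = 51090942171709440000
Denominator: 7!=5040 * 7!=5040 * 1!=1 * 6!=720
Coefficient = 51090942171709440000 / 18289152000 = 2793510720

2793510720


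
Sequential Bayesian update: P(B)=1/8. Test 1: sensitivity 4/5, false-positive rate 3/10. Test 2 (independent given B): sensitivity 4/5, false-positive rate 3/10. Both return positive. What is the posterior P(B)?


After test 1: P(+) = 4/5*1/8 + 3/10*7/8 = 29/80
P(B|+) = (1/10)/(29/80) = 8/29
After test 2 (use post1 as new prior): P(+) = 4/5*8/29 + 3/10*21/29 = 127/290
P(B|+,+) = (32/145)/(127/290) = 64/127

64/127


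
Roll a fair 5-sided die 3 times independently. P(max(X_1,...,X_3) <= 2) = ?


P(max <= 2) = P(all X_i <= 2) = (P(X_1 <= 2))^3
= (2/5)^3 = 8/125

8/125


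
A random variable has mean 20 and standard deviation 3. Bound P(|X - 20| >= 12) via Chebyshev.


k = 12/3 = 4
Chebyshev: P(|X-mu| >= k*sigma) <= 1/k^2 = 1/4^2 = 1/16

1/16


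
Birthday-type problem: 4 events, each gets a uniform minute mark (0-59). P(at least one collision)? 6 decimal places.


P(all different) = prod((60-i)/60 for i=0..3) = 0.903028
P(at least one match) = 1 - 0.903028 = 0.096972

0.096972


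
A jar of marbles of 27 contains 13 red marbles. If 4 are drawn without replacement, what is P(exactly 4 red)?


P(X=4) = C(13,4)*C(14,0) / C(27,4)
= 715*1 / 17550
= 715/17550 = 11/270

11/270


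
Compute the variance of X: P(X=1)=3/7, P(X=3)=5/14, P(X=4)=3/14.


E[X] = 33/14, E[X^2] = 99/14
Var(X) = E[X^2] - (E[X])^2 = 99/14 - (33/14)^2 = 297/196

297/196


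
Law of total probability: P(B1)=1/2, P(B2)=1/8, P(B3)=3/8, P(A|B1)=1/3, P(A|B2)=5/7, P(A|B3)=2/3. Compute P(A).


P(A) = P(A|B1)P(B1) + P(A|B2)P(B2) + P(A|B3)P(B3)
= 1/3*1/2 + 5/7*1/8 + 2/3*3/8
= 1/6 + 5/56 + 1/4 = 85/168

85/168


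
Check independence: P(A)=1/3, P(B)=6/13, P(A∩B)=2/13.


P(A)*P(B) = 1/3*6/13 = 2/13
P(A∩B) = 2/13, which equals P(A)P(B), so independent

Yes, A and B are independent


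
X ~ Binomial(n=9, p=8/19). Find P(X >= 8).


P(X>=8) = P(X=8) + P(X=9)
= 1660944384/322687697779 + 134217728/322687697779
= 1795162112/322687697779

1795162112/322687697779


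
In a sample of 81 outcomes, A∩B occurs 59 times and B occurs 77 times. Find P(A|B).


P(A|B) = P(A∩B)/P(B) = (59/81)/(77/81) = 59/77

59/77


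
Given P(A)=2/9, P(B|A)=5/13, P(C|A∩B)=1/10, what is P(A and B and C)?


P(A∩B∩C) = P(A) * P(B|A) * P(C|A∩B)
= 2/9 * 5/13 * 1/10
= 10/117 * 1/10 = 1/117

1/117


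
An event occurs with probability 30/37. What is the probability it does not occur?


P(A') = 1 - P(A) = 1 - 30/37 = 7/37

7/37


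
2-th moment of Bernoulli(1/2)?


For Bernoulli: X in {0,1}
E[X^2] = 0^2*(1-1/2) + 1^2*1/2 = 1/2

1/2


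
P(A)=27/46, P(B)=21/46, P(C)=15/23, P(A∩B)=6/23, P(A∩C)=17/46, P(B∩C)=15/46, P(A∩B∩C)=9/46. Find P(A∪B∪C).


P(A∪B∪C) = P(A)+P(B)+P(C) - P(AB)-P(AC)-P(BC) + P(ABC)
= 27/46+21/46+15/23 - 6/23-17/46-15/46 + 9/46
= 43/46

43/46


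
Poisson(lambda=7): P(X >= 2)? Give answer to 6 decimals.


P(X>=2) = 1 - P(X<=1) = 1 - (e^(-7)*7^0/0! + e^(-7)*7^1/1!)
≈ 1 - (0.0009118820 + 0.0063831738)
= 1 - 0.0072950558 = 0.9927049442
≈ 0.992705

0.992705


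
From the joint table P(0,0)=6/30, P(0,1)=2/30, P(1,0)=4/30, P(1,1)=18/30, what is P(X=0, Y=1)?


Read from table: P(X=0, Y=1) = 2/30 = 1/15

1/15


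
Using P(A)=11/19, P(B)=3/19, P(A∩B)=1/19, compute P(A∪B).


P(A∪B) = P(A) + P(B) - P(A∩B)
= 11/19 + 3/19 - 1/19 = 13/19

13/19


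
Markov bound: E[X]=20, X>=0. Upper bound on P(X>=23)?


Markov: P(X >= a) <= E[X]/a
P(X >= 23) <= 20/23

20/23


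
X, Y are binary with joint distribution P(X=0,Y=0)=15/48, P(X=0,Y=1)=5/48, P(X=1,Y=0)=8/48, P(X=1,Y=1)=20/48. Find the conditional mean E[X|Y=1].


P(Y=1) = 25/48
E[X|Y=1] = (0*5 + 1*20)/25 = 20/25 = 4/5

4/5


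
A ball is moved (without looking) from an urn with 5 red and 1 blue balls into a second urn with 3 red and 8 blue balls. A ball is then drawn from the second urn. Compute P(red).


P(transfer red) = 5/6; P(transfer blue) = 1/6
If red transferred: Urn II has 4 red of 12, so P(red|red moved) = 1/3
If blue transferred: Urn II has 3 red of 12, so P(red|blue moved) = 1/4
By total probability: P(red) = 5/6*1/3 + 1/6*1/4 = 23/72

23/72


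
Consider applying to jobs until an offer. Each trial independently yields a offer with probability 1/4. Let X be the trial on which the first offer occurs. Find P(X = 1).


P(X=1) = (1-p)^0 * p = (3/4)^0 * 1/4
= 1 * 1/4 = 1/4

1/4


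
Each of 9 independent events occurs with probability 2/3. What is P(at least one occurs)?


P(at least one) = 1 - P(none)
P(none) = (1 - 2/3)^9 = (1/3)^9 = 1/19683
P(at least one) = 1 - 1/19683 = 19682/19683

19682/19683


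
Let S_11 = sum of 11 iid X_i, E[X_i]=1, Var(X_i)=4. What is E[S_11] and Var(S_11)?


E[S_n] = n*mu = 11*1 = 11
Var(S_n) = n*sigma^2 = 11*4 = 44

E[S_11]=11, Var(S_11)=44
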